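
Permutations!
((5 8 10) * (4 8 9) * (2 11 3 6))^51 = ((2 11 3 6)(4 8 10 5 9))^51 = (2 6 3 11)(4 8 10 5 9)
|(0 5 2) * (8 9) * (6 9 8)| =6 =|(0 5 2)(6 9)|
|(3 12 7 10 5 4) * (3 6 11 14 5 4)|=9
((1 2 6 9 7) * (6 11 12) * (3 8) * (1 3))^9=((1 2 11 12 6 9 7 3 8))^9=(12)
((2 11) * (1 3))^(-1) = (1 3)(2 11)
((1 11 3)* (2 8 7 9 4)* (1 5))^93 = (1 11 3 5)(2 9 8 4 7)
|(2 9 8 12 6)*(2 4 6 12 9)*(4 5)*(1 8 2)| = 12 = |(12)(1 8 9 2)(4 6 5)|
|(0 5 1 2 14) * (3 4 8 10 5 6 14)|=21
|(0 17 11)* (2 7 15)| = 3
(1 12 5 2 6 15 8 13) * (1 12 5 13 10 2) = (1 5)(2 6 15 8 10)(12 13) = [0, 5, 6, 3, 4, 1, 15, 7, 10, 9, 2, 11, 13, 12, 14, 8]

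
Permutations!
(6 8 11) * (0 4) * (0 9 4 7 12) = (0 7 12)(4 9)(6 8 11) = [7, 1, 2, 3, 9, 5, 8, 12, 11, 4, 10, 6, 0]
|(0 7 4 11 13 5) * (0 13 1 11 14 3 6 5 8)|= 18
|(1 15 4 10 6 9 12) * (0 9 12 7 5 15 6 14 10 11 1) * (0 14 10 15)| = 28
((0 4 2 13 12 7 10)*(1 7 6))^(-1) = ((0 4 2 13 12 6 1 7 10))^(-1) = (0 10 7 1 6 12 13 2 4)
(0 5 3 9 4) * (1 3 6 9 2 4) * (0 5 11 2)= (0 11 2 4 5 6 9 1 3)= [11, 3, 4, 0, 5, 6, 9, 7, 8, 1, 10, 2]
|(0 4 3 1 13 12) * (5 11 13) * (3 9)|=|(0 4 9 3 1 5 11 13 12)|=9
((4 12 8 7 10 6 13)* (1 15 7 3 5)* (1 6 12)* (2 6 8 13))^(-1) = (1 4 13 12 10 7 15)(2 6)(3 8 5)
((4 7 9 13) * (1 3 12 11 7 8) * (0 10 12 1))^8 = ((0 10 12 11 7 9 13 4 8)(1 3))^8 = (0 8 4 13 9 7 11 12 10)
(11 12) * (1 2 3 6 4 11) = (1 2 3 6 4 11 12) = [0, 2, 3, 6, 11, 5, 4, 7, 8, 9, 10, 12, 1]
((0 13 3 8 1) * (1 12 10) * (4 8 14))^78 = (0 12 14)(1 8 3)(4 13 10)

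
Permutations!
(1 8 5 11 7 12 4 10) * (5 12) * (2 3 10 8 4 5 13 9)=(1 4 8 12 5 11 7 13 9 2 3 10)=[0, 4, 3, 10, 8, 11, 6, 13, 12, 2, 1, 7, 5, 9]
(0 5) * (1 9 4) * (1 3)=(0 5)(1 9 4 3)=[5, 9, 2, 1, 3, 0, 6, 7, 8, 4]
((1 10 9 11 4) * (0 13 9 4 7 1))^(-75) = (0 1 9 4 7 13 10 11)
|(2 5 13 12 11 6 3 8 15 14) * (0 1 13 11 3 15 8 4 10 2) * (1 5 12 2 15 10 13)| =|(0 5 11 6 10 15 14)(2 12 3 4 13)| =35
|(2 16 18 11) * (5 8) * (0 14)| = |(0 14)(2 16 18 11)(5 8)| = 4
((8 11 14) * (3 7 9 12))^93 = ((3 7 9 12)(8 11 14))^93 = (14)(3 7 9 12)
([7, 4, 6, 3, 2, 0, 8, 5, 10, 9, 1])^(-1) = [5, 10, 4, 3, 1, 7, 2, 0, 6, 9, 8]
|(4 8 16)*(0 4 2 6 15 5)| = 8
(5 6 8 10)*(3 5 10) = [0, 1, 2, 5, 4, 6, 8, 7, 3, 9, 10] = (10)(3 5 6 8)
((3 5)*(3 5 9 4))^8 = ((3 9 4))^8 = (3 4 9)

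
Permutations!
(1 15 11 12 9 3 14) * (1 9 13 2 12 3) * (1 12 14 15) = (2 14 9 12 13)(3 15 11) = [0, 1, 14, 15, 4, 5, 6, 7, 8, 12, 10, 3, 13, 2, 9, 11]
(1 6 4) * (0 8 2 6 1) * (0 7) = (0 8 2 6 4 7) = [8, 1, 6, 3, 7, 5, 4, 0, 2]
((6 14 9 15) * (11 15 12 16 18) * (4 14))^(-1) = ((4 14 9 12 16 18 11 15 6))^(-1) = (4 6 15 11 18 16 12 9 14)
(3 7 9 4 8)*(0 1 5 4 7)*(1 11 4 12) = [11, 5, 2, 0, 8, 12, 6, 9, 3, 7, 10, 4, 1] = (0 11 4 8 3)(1 5 12)(7 9)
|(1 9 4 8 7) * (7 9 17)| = 3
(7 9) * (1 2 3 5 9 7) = (1 2 3 5 9) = [0, 2, 3, 5, 4, 9, 6, 7, 8, 1]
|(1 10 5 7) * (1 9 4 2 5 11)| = 15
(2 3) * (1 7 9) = (1 7 9)(2 3) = [0, 7, 3, 2, 4, 5, 6, 9, 8, 1]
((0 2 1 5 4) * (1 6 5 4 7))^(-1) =(0 4 1 7 5 6 2) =((0 2 6 5 7 1 4))^(-1)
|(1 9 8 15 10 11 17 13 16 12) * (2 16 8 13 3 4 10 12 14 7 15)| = |(1 9 13 8 2 16 14 7 15 12)(3 4 10 11 17)| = 10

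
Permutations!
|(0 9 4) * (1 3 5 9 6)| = 7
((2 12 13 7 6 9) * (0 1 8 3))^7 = (0 3 8 1)(2 12 13 7 6 9)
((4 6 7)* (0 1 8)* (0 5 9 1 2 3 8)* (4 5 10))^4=(0 10 5 2 4 9 3 6 1 8 7)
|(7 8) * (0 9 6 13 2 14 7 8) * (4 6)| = |(0 9 4 6 13 2 14 7)| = 8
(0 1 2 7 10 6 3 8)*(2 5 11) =[1, 5, 7, 8, 4, 11, 3, 10, 0, 9, 6, 2] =(0 1 5 11 2 7 10 6 3 8)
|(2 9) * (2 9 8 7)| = 3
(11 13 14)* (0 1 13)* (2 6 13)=(0 1 2 6 13 14 11)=[1, 2, 6, 3, 4, 5, 13, 7, 8, 9, 10, 0, 12, 14, 11]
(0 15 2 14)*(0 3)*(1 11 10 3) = (0 15 2 14 1 11 10 3) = [15, 11, 14, 0, 4, 5, 6, 7, 8, 9, 3, 10, 12, 13, 1, 2]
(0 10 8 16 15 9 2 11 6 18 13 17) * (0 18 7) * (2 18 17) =(0 10 8 16 15 9 18 13 2 11 6 7) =[10, 1, 11, 3, 4, 5, 7, 0, 16, 18, 8, 6, 12, 2, 14, 9, 15, 17, 13]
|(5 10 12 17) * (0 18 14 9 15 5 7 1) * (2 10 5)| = 11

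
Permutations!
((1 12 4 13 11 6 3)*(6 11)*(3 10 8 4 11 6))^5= ((1 12 11 6 10 8 4 13 3))^5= (1 8 12 4 11 13 6 3 10)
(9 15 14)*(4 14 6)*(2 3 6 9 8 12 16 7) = (2 3 6 4 14 8 12 16 7)(9 15) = [0, 1, 3, 6, 14, 5, 4, 2, 12, 15, 10, 11, 16, 13, 8, 9, 7]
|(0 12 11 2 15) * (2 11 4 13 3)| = 7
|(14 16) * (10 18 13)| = 6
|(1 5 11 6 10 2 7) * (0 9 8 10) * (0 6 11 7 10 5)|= 6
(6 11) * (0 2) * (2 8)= (0 8 2)(6 11)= [8, 1, 0, 3, 4, 5, 11, 7, 2, 9, 10, 6]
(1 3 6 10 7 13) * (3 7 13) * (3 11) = (1 7 11 3 6 10 13) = [0, 7, 2, 6, 4, 5, 10, 11, 8, 9, 13, 3, 12, 1]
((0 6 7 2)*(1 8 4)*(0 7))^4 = ((0 6)(1 8 4)(2 7))^4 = (1 8 4)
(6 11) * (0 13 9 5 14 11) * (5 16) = (0 13 9 16 5 14 11 6) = [13, 1, 2, 3, 4, 14, 0, 7, 8, 16, 10, 6, 12, 9, 11, 15, 5]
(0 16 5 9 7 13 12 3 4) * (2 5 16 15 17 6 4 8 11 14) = [15, 1, 5, 8, 0, 9, 4, 13, 11, 7, 10, 14, 3, 12, 2, 17, 16, 6] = (0 15 17 6 4)(2 5 9 7 13 12 3 8 11 14)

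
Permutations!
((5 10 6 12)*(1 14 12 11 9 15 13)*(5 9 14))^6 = (1 12 10 15 11)(5 9 6 13 14)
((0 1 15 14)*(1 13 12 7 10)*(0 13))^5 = ((1 15 14 13 12 7 10))^5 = (1 7 13 15 10 12 14)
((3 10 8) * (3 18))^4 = ((3 10 8 18))^4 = (18)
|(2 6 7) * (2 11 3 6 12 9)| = |(2 12 9)(3 6 7 11)| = 12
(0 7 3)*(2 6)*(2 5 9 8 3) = [7, 1, 6, 0, 4, 9, 5, 2, 3, 8] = (0 7 2 6 5 9 8 3)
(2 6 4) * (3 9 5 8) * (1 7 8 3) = [0, 7, 6, 9, 2, 3, 4, 8, 1, 5] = (1 7 8)(2 6 4)(3 9 5)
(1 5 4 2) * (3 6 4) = (1 5 3 6 4 2) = [0, 5, 1, 6, 2, 3, 4]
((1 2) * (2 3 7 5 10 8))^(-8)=((1 3 7 5 10 8 2))^(-8)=(1 2 8 10 5 7 3)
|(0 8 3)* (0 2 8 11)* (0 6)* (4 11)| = 12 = |(0 4 11 6)(2 8 3)|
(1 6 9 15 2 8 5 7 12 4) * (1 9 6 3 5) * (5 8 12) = [0, 3, 12, 8, 9, 7, 6, 5, 1, 15, 10, 11, 4, 13, 14, 2] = (1 3 8)(2 12 4 9 15)(5 7)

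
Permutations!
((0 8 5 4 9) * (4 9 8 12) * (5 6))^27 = (0 9 5 6 8 4 12)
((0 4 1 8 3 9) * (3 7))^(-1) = ((0 4 1 8 7 3 9))^(-1) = (0 9 3 7 8 1 4)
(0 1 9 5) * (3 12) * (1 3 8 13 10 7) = (0 3 12 8 13 10 7 1 9 5) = [3, 9, 2, 12, 4, 0, 6, 1, 13, 5, 7, 11, 8, 10]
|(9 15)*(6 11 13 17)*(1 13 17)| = |(1 13)(6 11 17)(9 15)| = 6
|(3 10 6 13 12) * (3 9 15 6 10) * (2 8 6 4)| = 8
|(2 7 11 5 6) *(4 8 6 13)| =|(2 7 11 5 13 4 8 6)| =8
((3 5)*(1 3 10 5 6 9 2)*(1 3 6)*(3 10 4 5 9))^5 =((1 6 3)(2 10 9)(4 5))^5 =(1 3 6)(2 9 10)(4 5)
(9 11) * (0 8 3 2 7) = (0 8 3 2 7)(9 11) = [8, 1, 7, 2, 4, 5, 6, 0, 3, 11, 10, 9]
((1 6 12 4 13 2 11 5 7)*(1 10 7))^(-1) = ((1 6 12 4 13 2 11 5)(7 10))^(-1) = (1 5 11 2 13 4 12 6)(7 10)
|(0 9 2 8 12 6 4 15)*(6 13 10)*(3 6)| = 11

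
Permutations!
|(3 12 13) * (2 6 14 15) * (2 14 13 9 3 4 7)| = |(2 6 13 4 7)(3 12 9)(14 15)| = 30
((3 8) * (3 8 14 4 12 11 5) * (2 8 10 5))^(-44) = (2 8 10 5 3 14 4 12 11)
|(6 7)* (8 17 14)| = |(6 7)(8 17 14)| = 6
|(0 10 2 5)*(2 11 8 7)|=|(0 10 11 8 7 2 5)|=7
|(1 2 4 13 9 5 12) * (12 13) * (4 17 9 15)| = |(1 2 17 9 5 13 15 4 12)| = 9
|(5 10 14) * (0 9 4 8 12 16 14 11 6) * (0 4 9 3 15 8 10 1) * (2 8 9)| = |(0 3 15 9 2 8 12 16 14 5 1)(4 10 11 6)| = 44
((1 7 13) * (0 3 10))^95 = ((0 3 10)(1 7 13))^95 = (0 10 3)(1 13 7)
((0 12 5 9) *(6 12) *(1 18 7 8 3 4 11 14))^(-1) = ((0 6 12 5 9)(1 18 7 8 3 4 11 14))^(-1) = (0 9 5 12 6)(1 14 11 4 3 8 7 18)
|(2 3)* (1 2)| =|(1 2 3)| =3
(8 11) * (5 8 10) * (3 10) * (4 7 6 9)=[0, 1, 2, 10, 7, 8, 9, 6, 11, 4, 5, 3]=(3 10 5 8 11)(4 7 6 9)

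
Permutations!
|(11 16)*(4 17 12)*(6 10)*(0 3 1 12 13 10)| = 18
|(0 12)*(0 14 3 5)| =5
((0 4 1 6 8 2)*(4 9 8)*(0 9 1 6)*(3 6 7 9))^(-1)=((0 1)(2 3 6 4 7 9 8))^(-1)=(0 1)(2 8 9 7 4 6 3)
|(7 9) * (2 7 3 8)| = 5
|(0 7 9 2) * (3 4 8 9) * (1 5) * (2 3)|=|(0 7 2)(1 5)(3 4 8 9)|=12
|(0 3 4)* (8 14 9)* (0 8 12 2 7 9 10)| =12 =|(0 3 4 8 14 10)(2 7 9 12)|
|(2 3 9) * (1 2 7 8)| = 6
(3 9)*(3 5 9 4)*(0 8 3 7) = (0 8 3 4 7)(5 9) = [8, 1, 2, 4, 7, 9, 6, 0, 3, 5]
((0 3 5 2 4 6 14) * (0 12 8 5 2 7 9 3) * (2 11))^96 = ((2 4 6 14 12 8 5 7 9 3 11))^96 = (2 9 8 6 11 7 12 4 3 5 14)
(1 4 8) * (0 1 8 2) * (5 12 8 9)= (0 1 4 2)(5 12 8 9)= [1, 4, 0, 3, 2, 12, 6, 7, 9, 5, 10, 11, 8]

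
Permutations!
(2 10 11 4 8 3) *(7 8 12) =(2 10 11 4 12 7 8 3) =[0, 1, 10, 2, 12, 5, 6, 8, 3, 9, 11, 4, 7]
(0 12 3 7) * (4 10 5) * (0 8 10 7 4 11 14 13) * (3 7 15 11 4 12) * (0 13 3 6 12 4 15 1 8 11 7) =(0 6 12)(1 8 10 5 15 7 11 14 3 4) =[6, 8, 2, 4, 1, 15, 12, 11, 10, 9, 5, 14, 0, 13, 3, 7]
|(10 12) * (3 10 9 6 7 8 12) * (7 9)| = |(3 10)(6 9)(7 8 12)| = 6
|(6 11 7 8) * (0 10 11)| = |(0 10 11 7 8 6)| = 6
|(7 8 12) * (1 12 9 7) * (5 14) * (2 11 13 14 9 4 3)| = 10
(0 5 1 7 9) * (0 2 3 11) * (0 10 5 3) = (0 3 11 10 5 1 7 9 2) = [3, 7, 0, 11, 4, 1, 6, 9, 8, 2, 5, 10]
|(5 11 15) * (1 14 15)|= |(1 14 15 5 11)|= 5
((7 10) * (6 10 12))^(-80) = (12)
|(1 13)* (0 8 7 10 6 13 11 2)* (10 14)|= 10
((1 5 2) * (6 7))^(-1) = (1 2 5)(6 7)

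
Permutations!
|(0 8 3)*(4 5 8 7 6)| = 7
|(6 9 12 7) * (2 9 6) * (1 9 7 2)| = |(1 9 12 2 7)| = 5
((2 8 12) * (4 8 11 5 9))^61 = ((2 11 5 9 4 8 12))^61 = (2 8 9 11 12 4 5)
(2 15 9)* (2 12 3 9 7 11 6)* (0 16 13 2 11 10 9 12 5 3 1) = (0 16 13 2 15 7 10 9 5 3 12 1)(6 11) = [16, 0, 15, 12, 4, 3, 11, 10, 8, 5, 9, 6, 1, 2, 14, 7, 13]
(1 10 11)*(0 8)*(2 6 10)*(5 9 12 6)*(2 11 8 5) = (0 5 9 12 6 10 8)(1 11) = [5, 11, 2, 3, 4, 9, 10, 7, 0, 12, 8, 1, 6]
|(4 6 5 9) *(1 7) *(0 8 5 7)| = 8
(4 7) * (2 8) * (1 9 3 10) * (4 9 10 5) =(1 10)(2 8)(3 5 4 7 9) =[0, 10, 8, 5, 7, 4, 6, 9, 2, 3, 1]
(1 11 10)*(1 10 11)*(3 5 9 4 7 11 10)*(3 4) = [0, 1, 2, 5, 7, 9, 6, 11, 8, 3, 4, 10] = (3 5 9)(4 7 11 10)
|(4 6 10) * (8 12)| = |(4 6 10)(8 12)| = 6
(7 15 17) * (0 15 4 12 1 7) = (0 15 17)(1 7 4 12) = [15, 7, 2, 3, 12, 5, 6, 4, 8, 9, 10, 11, 1, 13, 14, 17, 16, 0]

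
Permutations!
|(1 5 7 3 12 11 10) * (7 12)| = |(1 5 12 11 10)(3 7)| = 10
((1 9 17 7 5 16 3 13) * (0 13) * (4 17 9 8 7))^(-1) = (0 3 16 5 7 8 1 13)(4 17)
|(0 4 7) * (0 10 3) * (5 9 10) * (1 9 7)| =|(0 4 1 9 10 3)(5 7)| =6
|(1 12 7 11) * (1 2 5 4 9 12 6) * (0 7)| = 8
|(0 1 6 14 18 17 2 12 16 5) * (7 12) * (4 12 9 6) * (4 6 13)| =|(0 1 6 14 18 17 2 7 9 13 4 12 16 5)| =14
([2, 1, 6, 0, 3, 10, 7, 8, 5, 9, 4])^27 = (10)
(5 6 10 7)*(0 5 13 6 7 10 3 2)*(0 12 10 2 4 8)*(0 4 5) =(2 12 10)(3 5 7 13 6)(4 8) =[0, 1, 12, 5, 8, 7, 3, 13, 4, 9, 2, 11, 10, 6]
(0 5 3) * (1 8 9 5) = [1, 8, 2, 0, 4, 3, 6, 7, 9, 5] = (0 1 8 9 5 3)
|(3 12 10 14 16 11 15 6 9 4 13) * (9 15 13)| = |(3 12 10 14 16 11 13)(4 9)(6 15)| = 14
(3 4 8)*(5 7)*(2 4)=(2 4 8 3)(5 7)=[0, 1, 4, 2, 8, 7, 6, 5, 3]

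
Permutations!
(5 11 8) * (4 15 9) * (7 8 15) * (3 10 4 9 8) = (3 10 4 7)(5 11 15 8) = [0, 1, 2, 10, 7, 11, 6, 3, 5, 9, 4, 15, 12, 13, 14, 8]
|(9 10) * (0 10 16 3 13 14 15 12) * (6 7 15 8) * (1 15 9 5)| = 24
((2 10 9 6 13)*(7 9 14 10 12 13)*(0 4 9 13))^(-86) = (14)(0 9 7 2)(4 6 13 12)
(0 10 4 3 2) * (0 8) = (0 10 4 3 2 8) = [10, 1, 8, 2, 3, 5, 6, 7, 0, 9, 4]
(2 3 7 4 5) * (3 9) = (2 9 3 7 4 5) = [0, 1, 9, 7, 5, 2, 6, 4, 8, 3]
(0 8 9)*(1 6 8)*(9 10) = (0 1 6 8 10 9) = [1, 6, 2, 3, 4, 5, 8, 7, 10, 0, 9]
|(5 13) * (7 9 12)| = 6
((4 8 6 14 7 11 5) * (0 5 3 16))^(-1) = ((0 5 4 8 6 14 7 11 3 16))^(-1) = (0 16 3 11 7 14 6 8 4 5)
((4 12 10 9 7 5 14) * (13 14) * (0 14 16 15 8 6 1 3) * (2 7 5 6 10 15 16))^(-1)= ((16)(0 14 4 12 15 8 10 9 5 13 2 7 6 1 3))^(-1)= (16)(0 3 1 6 7 2 13 5 9 10 8 15 12 4 14)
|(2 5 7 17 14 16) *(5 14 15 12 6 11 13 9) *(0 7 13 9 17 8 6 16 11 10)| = 10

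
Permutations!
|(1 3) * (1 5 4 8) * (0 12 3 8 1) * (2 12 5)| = |(0 5 4 1 8)(2 12 3)| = 15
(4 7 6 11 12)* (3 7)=(3 7 6 11 12 4)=[0, 1, 2, 7, 3, 5, 11, 6, 8, 9, 10, 12, 4]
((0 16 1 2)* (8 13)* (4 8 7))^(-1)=(0 2 1 16)(4 7 13 8)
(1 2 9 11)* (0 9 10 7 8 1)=(0 9 11)(1 2 10 7 8)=[9, 2, 10, 3, 4, 5, 6, 8, 1, 11, 7, 0]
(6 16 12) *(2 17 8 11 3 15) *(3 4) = (2 17 8 11 4 3 15)(6 16 12) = [0, 1, 17, 15, 3, 5, 16, 7, 11, 9, 10, 4, 6, 13, 14, 2, 12, 8]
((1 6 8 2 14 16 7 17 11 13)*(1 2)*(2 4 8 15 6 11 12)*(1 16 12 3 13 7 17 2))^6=((1 11 7 2 14 12)(3 13 4 8 16 17)(6 15))^6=(17)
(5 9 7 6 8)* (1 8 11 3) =(1 8 5 9 7 6 11 3) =[0, 8, 2, 1, 4, 9, 11, 6, 5, 7, 10, 3]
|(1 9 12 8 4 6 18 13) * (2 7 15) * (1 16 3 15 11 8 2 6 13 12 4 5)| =15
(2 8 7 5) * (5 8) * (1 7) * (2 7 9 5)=[0, 9, 2, 3, 4, 7, 6, 8, 1, 5]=(1 9 5 7 8)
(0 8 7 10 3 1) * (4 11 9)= [8, 0, 2, 1, 11, 5, 6, 10, 7, 4, 3, 9]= (0 8 7 10 3 1)(4 11 9)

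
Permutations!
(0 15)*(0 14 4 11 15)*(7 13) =[0, 1, 2, 3, 11, 5, 6, 13, 8, 9, 10, 15, 12, 7, 4, 14] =(4 11 15 14)(7 13)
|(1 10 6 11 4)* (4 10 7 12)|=12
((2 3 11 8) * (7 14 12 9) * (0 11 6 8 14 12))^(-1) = (0 14 11)(2 8 6 3)(7 9 12)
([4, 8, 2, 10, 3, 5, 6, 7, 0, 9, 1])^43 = (0 4 3 10 1 8)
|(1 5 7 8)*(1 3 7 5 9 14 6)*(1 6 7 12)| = 7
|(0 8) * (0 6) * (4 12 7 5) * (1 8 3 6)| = |(0 3 6)(1 8)(4 12 7 5)| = 12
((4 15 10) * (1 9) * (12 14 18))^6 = (18)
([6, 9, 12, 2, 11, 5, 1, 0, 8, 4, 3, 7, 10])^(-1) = (0 7 11 4 9 1 6)(2 3 10 12)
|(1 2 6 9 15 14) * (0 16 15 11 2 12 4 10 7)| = 36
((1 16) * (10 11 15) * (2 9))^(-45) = ((1 16)(2 9)(10 11 15))^(-45) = (1 16)(2 9)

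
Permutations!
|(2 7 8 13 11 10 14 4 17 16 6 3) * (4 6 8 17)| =|(2 7 17 16 8 13 11 10 14 6 3)| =11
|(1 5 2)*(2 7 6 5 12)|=3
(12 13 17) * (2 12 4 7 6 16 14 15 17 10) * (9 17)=[0, 1, 12, 3, 7, 5, 16, 6, 8, 17, 2, 11, 13, 10, 15, 9, 14, 4]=(2 12 13 10)(4 7 6 16 14 15 9 17)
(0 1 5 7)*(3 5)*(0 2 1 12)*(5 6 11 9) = (0 12)(1 3 6 11 9 5 7 2) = [12, 3, 1, 6, 4, 7, 11, 2, 8, 5, 10, 9, 0]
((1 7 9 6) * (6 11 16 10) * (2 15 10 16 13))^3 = (16)(1 11 15)(2 6 9)(7 13 10)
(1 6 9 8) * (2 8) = [0, 6, 8, 3, 4, 5, 9, 7, 1, 2] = (1 6 9 2 8)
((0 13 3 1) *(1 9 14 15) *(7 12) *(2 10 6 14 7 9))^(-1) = ((0 13 3 2 10 6 14 15 1)(7 12 9))^(-1) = (0 1 15 14 6 10 2 3 13)(7 9 12)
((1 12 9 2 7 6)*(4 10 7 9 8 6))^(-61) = (1 6 8 12)(2 9)(4 7 10)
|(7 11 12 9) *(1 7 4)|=|(1 7 11 12 9 4)|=6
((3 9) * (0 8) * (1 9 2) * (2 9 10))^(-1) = ((0 8)(1 10 2)(3 9))^(-1) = (0 8)(1 2 10)(3 9)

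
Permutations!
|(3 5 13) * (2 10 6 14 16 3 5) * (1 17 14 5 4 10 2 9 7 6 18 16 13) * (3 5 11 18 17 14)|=|(1 14 13 4 10 17 3 9 7 6 11 18 16 5)|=14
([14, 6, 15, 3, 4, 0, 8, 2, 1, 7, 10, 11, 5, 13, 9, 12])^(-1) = (0 5 12 15 2 7 9 14)(1 8 6)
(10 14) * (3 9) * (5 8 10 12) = (3 9)(5 8 10 14 12) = [0, 1, 2, 9, 4, 8, 6, 7, 10, 3, 14, 11, 5, 13, 12]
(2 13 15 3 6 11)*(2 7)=(2 13 15 3 6 11 7)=[0, 1, 13, 6, 4, 5, 11, 2, 8, 9, 10, 7, 12, 15, 14, 3]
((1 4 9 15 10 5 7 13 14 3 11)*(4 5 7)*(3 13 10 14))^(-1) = ((1 5 4 9 15 14 13 3 11)(7 10))^(-1) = (1 11 3 13 14 15 9 4 5)(7 10)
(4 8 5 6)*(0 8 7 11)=(0 8 5 6 4 7 11)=[8, 1, 2, 3, 7, 6, 4, 11, 5, 9, 10, 0]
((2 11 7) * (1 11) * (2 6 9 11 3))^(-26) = ((1 3 2)(6 9 11 7))^(-26) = (1 3 2)(6 11)(7 9)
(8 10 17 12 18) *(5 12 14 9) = (5 12 18 8 10 17 14 9) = [0, 1, 2, 3, 4, 12, 6, 7, 10, 5, 17, 11, 18, 13, 9, 15, 16, 14, 8]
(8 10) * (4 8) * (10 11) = (4 8 11 10) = [0, 1, 2, 3, 8, 5, 6, 7, 11, 9, 4, 10]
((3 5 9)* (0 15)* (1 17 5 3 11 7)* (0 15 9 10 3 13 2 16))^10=(0 2 3 5 1 11)(7 9 16 13 10 17)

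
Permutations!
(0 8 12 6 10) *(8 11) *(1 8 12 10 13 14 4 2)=[11, 8, 1, 3, 2, 5, 13, 7, 10, 9, 0, 12, 6, 14, 4]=(0 11 12 6 13 14 4 2 1 8 10)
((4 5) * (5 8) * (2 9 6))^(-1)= (2 6 9)(4 5 8)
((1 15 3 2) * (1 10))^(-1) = (1 10 2 3 15)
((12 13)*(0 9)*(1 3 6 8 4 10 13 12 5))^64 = ((0 9)(1 3 6 8 4 10 13 5))^64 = (13)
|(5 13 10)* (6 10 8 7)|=6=|(5 13 8 7 6 10)|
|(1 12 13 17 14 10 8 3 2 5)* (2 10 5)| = 6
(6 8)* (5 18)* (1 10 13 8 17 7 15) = (1 10 13 8 6 17 7 15)(5 18) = [0, 10, 2, 3, 4, 18, 17, 15, 6, 9, 13, 11, 12, 8, 14, 1, 16, 7, 5]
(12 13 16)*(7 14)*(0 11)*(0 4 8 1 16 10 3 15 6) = [11, 16, 2, 15, 8, 5, 0, 14, 1, 9, 3, 4, 13, 10, 7, 6, 12] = (0 11 4 8 1 16 12 13 10 3 15 6)(7 14)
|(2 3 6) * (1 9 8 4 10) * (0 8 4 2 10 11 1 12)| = 28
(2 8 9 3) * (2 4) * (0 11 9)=(0 11 9 3 4 2 8)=[11, 1, 8, 4, 2, 5, 6, 7, 0, 3, 10, 9]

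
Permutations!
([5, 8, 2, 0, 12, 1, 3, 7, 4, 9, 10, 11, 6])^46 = [6, 0, 2, 12, 1, 3, 4, 7, 5, 9, 10, 11, 8]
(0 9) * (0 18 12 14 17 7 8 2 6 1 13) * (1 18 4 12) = (0 9 4 12 14 17 7 8 2 6 18 1 13) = [9, 13, 6, 3, 12, 5, 18, 8, 2, 4, 10, 11, 14, 0, 17, 15, 16, 7, 1]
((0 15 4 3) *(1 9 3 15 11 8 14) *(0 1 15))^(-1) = ((0 11 8 14 15 4)(1 9 3))^(-1) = (0 4 15 14 8 11)(1 3 9)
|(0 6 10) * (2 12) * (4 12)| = |(0 6 10)(2 4 12)| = 3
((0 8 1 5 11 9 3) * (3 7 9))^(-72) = (11)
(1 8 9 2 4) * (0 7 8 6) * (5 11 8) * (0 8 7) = (1 6 8 9 2 4)(5 11 7) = [0, 6, 4, 3, 1, 11, 8, 5, 9, 2, 10, 7]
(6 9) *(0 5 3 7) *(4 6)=(0 5 3 7)(4 6 9)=[5, 1, 2, 7, 6, 3, 9, 0, 8, 4]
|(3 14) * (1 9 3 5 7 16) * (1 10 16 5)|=|(1 9 3 14)(5 7)(10 16)|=4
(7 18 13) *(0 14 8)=(0 14 8)(7 18 13)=[14, 1, 2, 3, 4, 5, 6, 18, 0, 9, 10, 11, 12, 7, 8, 15, 16, 17, 13]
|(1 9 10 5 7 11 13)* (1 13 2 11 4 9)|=10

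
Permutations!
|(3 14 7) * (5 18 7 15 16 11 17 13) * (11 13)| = |(3 14 15 16 13 5 18 7)(11 17)| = 8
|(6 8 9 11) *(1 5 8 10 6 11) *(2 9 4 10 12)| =9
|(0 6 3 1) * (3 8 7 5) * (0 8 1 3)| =|(0 6 1 8 7 5)| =6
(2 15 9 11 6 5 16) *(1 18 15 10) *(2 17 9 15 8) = (1 18 8 2 10)(5 16 17 9 11 6) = [0, 18, 10, 3, 4, 16, 5, 7, 2, 11, 1, 6, 12, 13, 14, 15, 17, 9, 8]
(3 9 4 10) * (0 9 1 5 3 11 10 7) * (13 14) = [9, 5, 2, 1, 7, 3, 6, 0, 8, 4, 11, 10, 12, 14, 13] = (0 9 4 7)(1 5 3)(10 11)(13 14)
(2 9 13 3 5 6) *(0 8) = (0 8)(2 9 13 3 5 6) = [8, 1, 9, 5, 4, 6, 2, 7, 0, 13, 10, 11, 12, 3]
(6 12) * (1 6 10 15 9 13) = (1 6 12 10 15 9 13) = [0, 6, 2, 3, 4, 5, 12, 7, 8, 13, 15, 11, 10, 1, 14, 9]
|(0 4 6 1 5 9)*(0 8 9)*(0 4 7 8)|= |(0 7 8 9)(1 5 4 6)|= 4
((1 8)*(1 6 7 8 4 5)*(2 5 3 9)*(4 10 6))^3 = (1 7 3 5 6 4 2 10 8 9)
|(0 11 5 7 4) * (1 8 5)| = 7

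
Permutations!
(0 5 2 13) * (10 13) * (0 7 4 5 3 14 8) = (0 3 14 8)(2 10 13 7 4 5) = [3, 1, 10, 14, 5, 2, 6, 4, 0, 9, 13, 11, 12, 7, 8]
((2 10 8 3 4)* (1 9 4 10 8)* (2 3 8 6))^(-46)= ((1 9 4 3 10)(2 6))^(-46)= (1 10 3 4 9)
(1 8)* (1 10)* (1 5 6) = (1 8 10 5 6) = [0, 8, 2, 3, 4, 6, 1, 7, 10, 9, 5]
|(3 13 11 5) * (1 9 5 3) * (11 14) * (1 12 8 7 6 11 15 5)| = 10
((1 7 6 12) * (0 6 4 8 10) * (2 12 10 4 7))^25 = ((0 6 10)(1 2 12)(4 8))^25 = (0 6 10)(1 2 12)(4 8)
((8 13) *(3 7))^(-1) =((3 7)(8 13))^(-1) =(3 7)(8 13)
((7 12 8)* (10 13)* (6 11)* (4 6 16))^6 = (4 11)(6 16)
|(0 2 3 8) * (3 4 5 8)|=5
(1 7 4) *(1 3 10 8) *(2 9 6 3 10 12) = (1 7 4 10 8)(2 9 6 3 12) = [0, 7, 9, 12, 10, 5, 3, 4, 1, 6, 8, 11, 2]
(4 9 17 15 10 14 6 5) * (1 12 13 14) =(1 12 13 14 6 5 4 9 17 15 10) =[0, 12, 2, 3, 9, 4, 5, 7, 8, 17, 1, 11, 13, 14, 6, 10, 16, 15]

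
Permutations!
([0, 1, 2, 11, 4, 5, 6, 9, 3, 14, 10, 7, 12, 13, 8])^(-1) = (3 8 14 9 7 11)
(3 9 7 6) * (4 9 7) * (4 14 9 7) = (3 4 7 6)(9 14) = [0, 1, 2, 4, 7, 5, 3, 6, 8, 14, 10, 11, 12, 13, 9]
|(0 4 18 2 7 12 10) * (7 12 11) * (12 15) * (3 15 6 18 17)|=42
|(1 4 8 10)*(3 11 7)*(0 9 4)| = 6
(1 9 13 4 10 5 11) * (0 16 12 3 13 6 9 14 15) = (0 16 12 3 13 4 10 5 11 1 14 15)(6 9) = [16, 14, 2, 13, 10, 11, 9, 7, 8, 6, 5, 1, 3, 4, 15, 0, 12]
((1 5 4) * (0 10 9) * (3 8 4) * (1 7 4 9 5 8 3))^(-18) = ((0 10 5 1 8 9)(4 7))^(-18) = (10)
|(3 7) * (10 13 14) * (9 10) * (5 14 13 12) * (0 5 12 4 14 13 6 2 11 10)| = 10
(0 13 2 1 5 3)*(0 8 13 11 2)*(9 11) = (0 9 11 2 1 5 3 8 13) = [9, 5, 1, 8, 4, 3, 6, 7, 13, 11, 10, 2, 12, 0]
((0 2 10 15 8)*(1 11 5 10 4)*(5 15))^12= (0 15 1 2 8 11 4)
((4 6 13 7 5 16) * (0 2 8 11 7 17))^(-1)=(0 17 13 6 4 16 5 7 11 8 2)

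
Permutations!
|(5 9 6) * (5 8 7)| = 5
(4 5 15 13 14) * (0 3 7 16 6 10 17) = [3, 1, 2, 7, 5, 15, 10, 16, 8, 9, 17, 11, 12, 14, 4, 13, 6, 0] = (0 3 7 16 6 10 17)(4 5 15 13 14)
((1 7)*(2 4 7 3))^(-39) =(1 3 2 4 7)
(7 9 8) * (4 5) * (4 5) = [0, 1, 2, 3, 4, 5, 6, 9, 7, 8] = (7 9 8)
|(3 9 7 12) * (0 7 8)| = |(0 7 12 3 9 8)| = 6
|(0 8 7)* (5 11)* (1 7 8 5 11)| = |(11)(0 5 1 7)| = 4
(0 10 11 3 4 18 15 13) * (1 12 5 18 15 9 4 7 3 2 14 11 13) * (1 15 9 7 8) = (0 10 13)(1 12 5 18 7 3 8)(2 14 11)(4 9) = [10, 12, 14, 8, 9, 18, 6, 3, 1, 4, 13, 2, 5, 0, 11, 15, 16, 17, 7]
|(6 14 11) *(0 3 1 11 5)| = |(0 3 1 11 6 14 5)| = 7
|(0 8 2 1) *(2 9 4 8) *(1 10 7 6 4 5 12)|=|(0 2 10 7 6 4 8 9 5 12 1)|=11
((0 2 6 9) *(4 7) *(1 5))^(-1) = (0 9 6 2)(1 5)(4 7)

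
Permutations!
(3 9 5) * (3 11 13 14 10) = (3 9 5 11 13 14 10) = [0, 1, 2, 9, 4, 11, 6, 7, 8, 5, 3, 13, 12, 14, 10]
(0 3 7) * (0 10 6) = (0 3 7 10 6) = [3, 1, 2, 7, 4, 5, 0, 10, 8, 9, 6]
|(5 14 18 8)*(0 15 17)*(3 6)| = 12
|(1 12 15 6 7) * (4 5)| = |(1 12 15 6 7)(4 5)| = 10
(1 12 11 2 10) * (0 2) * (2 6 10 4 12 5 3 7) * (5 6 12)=[12, 6, 4, 7, 5, 3, 10, 2, 8, 9, 1, 0, 11]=(0 12 11)(1 6 10)(2 4 5 3 7)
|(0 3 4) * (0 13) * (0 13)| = |(13)(0 3 4)| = 3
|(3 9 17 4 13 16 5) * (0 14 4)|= 9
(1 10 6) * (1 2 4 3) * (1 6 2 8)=(1 10 2 4 3 6 8)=[0, 10, 4, 6, 3, 5, 8, 7, 1, 9, 2]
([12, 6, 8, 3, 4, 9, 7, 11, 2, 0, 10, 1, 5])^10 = (0 5)(1 7)(6 11)(9 12)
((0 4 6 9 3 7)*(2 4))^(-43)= ((0 2 4 6 9 3 7))^(-43)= (0 7 3 9 6 4 2)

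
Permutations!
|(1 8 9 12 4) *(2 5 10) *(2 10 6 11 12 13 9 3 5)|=8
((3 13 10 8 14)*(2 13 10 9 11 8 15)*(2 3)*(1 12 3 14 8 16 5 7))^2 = (1 3 15 2 9 16 7 12 10 14 13 11 5) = ((1 12 3 10 15 14 2 13 9 11 16 5 7))^2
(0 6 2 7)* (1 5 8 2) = (0 6 1 5 8 2 7) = [6, 5, 7, 3, 4, 8, 1, 0, 2]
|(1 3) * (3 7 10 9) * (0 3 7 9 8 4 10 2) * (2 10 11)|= 10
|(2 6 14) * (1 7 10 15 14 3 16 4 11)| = |(1 7 10 15 14 2 6 3 16 4 11)| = 11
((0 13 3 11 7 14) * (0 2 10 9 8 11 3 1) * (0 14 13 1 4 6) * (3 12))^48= ((0 1 14 2 10 9 8 11 7 13 4 6)(3 12))^48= (14)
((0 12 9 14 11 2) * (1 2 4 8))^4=((0 12 9 14 11 4 8 1 2))^4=(0 11 2 14 1 9 8 12 4)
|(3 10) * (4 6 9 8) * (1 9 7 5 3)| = 9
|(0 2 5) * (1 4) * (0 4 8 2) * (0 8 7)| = 7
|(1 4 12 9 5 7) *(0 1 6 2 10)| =10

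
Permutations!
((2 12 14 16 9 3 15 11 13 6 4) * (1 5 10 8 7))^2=((1 5 10 8 7)(2 12 14 16 9 3 15 11 13 6 4))^2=(1 10 7 5 8)(2 14 9 15 13 4 12 16 3 11 6)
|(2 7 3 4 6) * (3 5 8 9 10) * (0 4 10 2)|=30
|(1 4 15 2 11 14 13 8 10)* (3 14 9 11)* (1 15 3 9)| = |(1 4 3 14 13 8 10 15 2 9 11)| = 11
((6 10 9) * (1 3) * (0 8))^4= (6 10 9)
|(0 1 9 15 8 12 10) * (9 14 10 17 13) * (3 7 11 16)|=|(0 1 14 10)(3 7 11 16)(8 12 17 13 9 15)|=12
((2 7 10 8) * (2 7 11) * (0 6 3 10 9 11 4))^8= (0 2 9 8 3)(4 11 7 10 6)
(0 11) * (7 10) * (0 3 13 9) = [11, 1, 2, 13, 4, 5, 6, 10, 8, 0, 7, 3, 12, 9] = (0 11 3 13 9)(7 10)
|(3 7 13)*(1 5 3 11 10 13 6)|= 15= |(1 5 3 7 6)(10 13 11)|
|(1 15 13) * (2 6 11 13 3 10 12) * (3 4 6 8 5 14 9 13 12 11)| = |(1 15 4 6 3 10 11 12 2 8 5 14 9 13)| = 14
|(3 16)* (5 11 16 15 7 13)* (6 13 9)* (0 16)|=|(0 16 3 15 7 9 6 13 5 11)|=10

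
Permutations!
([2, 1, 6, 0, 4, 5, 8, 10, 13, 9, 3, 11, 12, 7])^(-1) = (0 3 10 7 13 8 6 2)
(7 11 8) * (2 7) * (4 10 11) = [0, 1, 7, 3, 10, 5, 6, 4, 2, 9, 11, 8] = (2 7 4 10 11 8)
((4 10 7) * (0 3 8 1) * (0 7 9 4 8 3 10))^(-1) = (0 4 9 10)(1 8 7)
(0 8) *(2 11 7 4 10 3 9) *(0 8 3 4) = (0 3 9 2 11 7)(4 10) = [3, 1, 11, 9, 10, 5, 6, 0, 8, 2, 4, 7]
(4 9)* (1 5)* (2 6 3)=(1 5)(2 6 3)(4 9)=[0, 5, 6, 2, 9, 1, 3, 7, 8, 4]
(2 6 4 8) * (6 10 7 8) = (2 10 7 8)(4 6) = [0, 1, 10, 3, 6, 5, 4, 8, 2, 9, 7]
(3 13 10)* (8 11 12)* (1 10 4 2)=(1 10 3 13 4 2)(8 11 12)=[0, 10, 1, 13, 2, 5, 6, 7, 11, 9, 3, 12, 8, 4]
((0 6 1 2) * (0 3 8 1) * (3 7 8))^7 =(0 6)(1 8 7 2)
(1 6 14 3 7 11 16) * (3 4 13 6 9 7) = [0, 9, 2, 3, 13, 5, 14, 11, 8, 7, 10, 16, 12, 6, 4, 15, 1] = (1 9 7 11 16)(4 13 6 14)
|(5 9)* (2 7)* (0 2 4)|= |(0 2 7 4)(5 9)|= 4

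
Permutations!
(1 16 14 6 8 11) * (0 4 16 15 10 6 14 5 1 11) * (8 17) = (0 4 16 5 1 15 10 6 17 8) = [4, 15, 2, 3, 16, 1, 17, 7, 0, 9, 6, 11, 12, 13, 14, 10, 5, 8]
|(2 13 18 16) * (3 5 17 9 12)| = |(2 13 18 16)(3 5 17 9 12)| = 20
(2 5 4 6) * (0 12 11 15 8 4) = (0 12 11 15 8 4 6 2 5) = [12, 1, 5, 3, 6, 0, 2, 7, 4, 9, 10, 15, 11, 13, 14, 8]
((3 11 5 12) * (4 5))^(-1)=(3 12 5 4 11)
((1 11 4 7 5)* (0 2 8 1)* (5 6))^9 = (11)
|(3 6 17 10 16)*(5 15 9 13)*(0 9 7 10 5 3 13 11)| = 9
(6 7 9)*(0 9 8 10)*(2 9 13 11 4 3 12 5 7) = (0 13 11 4 3 12 5 7 8 10)(2 9 6) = [13, 1, 9, 12, 3, 7, 2, 8, 10, 6, 0, 4, 5, 11]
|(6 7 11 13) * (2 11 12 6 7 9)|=|(2 11 13 7 12 6 9)|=7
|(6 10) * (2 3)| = |(2 3)(6 10)| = 2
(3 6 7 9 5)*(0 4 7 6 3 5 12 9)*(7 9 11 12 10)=(0 4 9 10 7)(11 12)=[4, 1, 2, 3, 9, 5, 6, 0, 8, 10, 7, 12, 11]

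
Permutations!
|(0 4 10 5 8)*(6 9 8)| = 7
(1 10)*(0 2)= [2, 10, 0, 3, 4, 5, 6, 7, 8, 9, 1]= (0 2)(1 10)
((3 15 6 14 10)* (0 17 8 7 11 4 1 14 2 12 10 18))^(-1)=((0 17 8 7 11 4 1 14 18)(2 12 10 3 15 6))^(-1)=(0 18 14 1 4 11 7 8 17)(2 6 15 3 10 12)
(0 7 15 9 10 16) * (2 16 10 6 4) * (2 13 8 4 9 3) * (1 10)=[7, 10, 16, 2, 13, 5, 9, 15, 4, 6, 1, 11, 12, 8, 14, 3, 0]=(0 7 15 3 2 16)(1 10)(4 13 8)(6 9)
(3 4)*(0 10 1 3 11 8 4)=(0 10 1 3)(4 11 8)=[10, 3, 2, 0, 11, 5, 6, 7, 4, 9, 1, 8]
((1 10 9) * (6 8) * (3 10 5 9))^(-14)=(10)(1 5 9)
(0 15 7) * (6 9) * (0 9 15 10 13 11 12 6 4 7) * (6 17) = [10, 1, 2, 3, 7, 5, 15, 9, 8, 4, 13, 12, 17, 11, 14, 0, 16, 6] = (0 10 13 11 12 17 6 15)(4 7 9)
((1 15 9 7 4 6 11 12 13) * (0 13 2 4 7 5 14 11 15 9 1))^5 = (0 13)(1 12)(2 9)(4 5)(6 14)(11 15)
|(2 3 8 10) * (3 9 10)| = 6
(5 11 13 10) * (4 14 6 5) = [0, 1, 2, 3, 14, 11, 5, 7, 8, 9, 4, 13, 12, 10, 6] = (4 14 6 5 11 13 10)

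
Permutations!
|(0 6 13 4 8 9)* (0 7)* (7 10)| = |(0 6 13 4 8 9 10 7)| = 8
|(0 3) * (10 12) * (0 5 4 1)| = 10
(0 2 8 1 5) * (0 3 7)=[2, 5, 8, 7, 4, 3, 6, 0, 1]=(0 2 8 1 5 3 7)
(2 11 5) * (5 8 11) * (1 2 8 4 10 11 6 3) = (1 2 5 8 6 3)(4 10 11) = [0, 2, 5, 1, 10, 8, 3, 7, 6, 9, 11, 4]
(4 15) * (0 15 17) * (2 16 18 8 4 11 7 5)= (0 15 11 7 5 2 16 18 8 4 17)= [15, 1, 16, 3, 17, 2, 6, 5, 4, 9, 10, 7, 12, 13, 14, 11, 18, 0, 8]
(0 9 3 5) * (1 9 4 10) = (0 4 10 1 9 3 5) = [4, 9, 2, 5, 10, 0, 6, 7, 8, 3, 1]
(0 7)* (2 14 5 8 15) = (0 7)(2 14 5 8 15) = [7, 1, 14, 3, 4, 8, 6, 0, 15, 9, 10, 11, 12, 13, 5, 2]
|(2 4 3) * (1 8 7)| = |(1 8 7)(2 4 3)| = 3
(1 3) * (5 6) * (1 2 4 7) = (1 3 2 4 7)(5 6) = [0, 3, 4, 2, 7, 6, 5, 1]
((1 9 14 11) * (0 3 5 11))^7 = (14)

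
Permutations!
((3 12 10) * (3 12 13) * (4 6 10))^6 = (13)(4 10)(6 12)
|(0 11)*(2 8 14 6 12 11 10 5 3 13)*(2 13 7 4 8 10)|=|(0 2 10 5 3 7 4 8 14 6 12 11)|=12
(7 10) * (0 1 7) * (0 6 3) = (0 1 7 10 6 3) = [1, 7, 2, 0, 4, 5, 3, 10, 8, 9, 6]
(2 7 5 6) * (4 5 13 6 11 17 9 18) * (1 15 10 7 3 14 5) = (1 15 10 7 13 6 2 3 14 5 11 17 9 18 4) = [0, 15, 3, 14, 1, 11, 2, 13, 8, 18, 7, 17, 12, 6, 5, 10, 16, 9, 4]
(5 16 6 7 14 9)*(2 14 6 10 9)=[0, 1, 14, 3, 4, 16, 7, 6, 8, 5, 9, 11, 12, 13, 2, 15, 10]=(2 14)(5 16 10 9)(6 7)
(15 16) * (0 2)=[2, 1, 0, 3, 4, 5, 6, 7, 8, 9, 10, 11, 12, 13, 14, 16, 15]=(0 2)(15 16)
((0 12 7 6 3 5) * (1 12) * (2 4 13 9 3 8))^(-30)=(0 2)(1 4)(3 6)(5 8)(7 9)(12 13)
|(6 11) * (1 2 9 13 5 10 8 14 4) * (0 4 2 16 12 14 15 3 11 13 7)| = |(0 4 1 16 12 14 2 9 7)(3 11 6 13 5 10 8 15)| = 72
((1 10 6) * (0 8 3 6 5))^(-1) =((0 8 3 6 1 10 5))^(-1) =(0 5 10 1 6 3 8)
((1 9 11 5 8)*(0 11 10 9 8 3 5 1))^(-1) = ((0 11 1 8)(3 5)(9 10))^(-1) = (0 8 1 11)(3 5)(9 10)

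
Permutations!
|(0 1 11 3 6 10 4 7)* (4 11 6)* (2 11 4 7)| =|(0 1 6 10 4 2 11 3 7)| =9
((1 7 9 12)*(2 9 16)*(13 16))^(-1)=(1 12 9 2 16 13 7)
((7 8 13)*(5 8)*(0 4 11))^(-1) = ((0 4 11)(5 8 13 7))^(-1) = (0 11 4)(5 7 13 8)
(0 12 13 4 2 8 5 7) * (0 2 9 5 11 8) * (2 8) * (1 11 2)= (0 12 13 4 9 5 7 8 2)(1 11)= [12, 11, 0, 3, 9, 7, 6, 8, 2, 5, 10, 1, 13, 4]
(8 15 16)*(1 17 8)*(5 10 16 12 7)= [0, 17, 2, 3, 4, 10, 6, 5, 15, 9, 16, 11, 7, 13, 14, 12, 1, 8]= (1 17 8 15 12 7 5 10 16)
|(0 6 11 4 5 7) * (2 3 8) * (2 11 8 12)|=21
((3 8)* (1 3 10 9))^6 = ((1 3 8 10 9))^6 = (1 3 8 10 9)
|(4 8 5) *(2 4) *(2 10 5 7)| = 4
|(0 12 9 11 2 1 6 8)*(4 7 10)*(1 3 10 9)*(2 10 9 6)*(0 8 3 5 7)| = 12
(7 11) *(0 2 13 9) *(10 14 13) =(0 2 10 14 13 9)(7 11) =[2, 1, 10, 3, 4, 5, 6, 11, 8, 0, 14, 7, 12, 9, 13]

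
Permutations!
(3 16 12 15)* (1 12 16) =(16)(1 12 15 3) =[0, 12, 2, 1, 4, 5, 6, 7, 8, 9, 10, 11, 15, 13, 14, 3, 16]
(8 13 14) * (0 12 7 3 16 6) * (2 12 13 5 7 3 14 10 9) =[13, 1, 12, 16, 4, 7, 0, 14, 5, 2, 9, 11, 3, 10, 8, 15, 6] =(0 13 10 9 2 12 3 16 6)(5 7 14 8)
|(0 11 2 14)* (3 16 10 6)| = 4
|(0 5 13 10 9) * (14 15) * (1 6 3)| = 30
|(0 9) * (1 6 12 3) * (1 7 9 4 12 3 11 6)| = 8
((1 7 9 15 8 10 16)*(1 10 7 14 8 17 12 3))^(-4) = (1 15 14 17 8 12 7 3 9)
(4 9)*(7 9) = (4 7 9) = [0, 1, 2, 3, 7, 5, 6, 9, 8, 4]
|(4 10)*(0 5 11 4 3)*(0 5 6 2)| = |(0 6 2)(3 5 11 4 10)| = 15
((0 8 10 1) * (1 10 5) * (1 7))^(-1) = (10)(0 1 7 5 8)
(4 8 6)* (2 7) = (2 7)(4 8 6) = [0, 1, 7, 3, 8, 5, 4, 2, 6]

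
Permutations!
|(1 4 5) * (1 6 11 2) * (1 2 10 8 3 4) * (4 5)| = 6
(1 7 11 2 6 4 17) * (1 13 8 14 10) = (1 7 11 2 6 4 17 13 8 14 10) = [0, 7, 6, 3, 17, 5, 4, 11, 14, 9, 1, 2, 12, 8, 10, 15, 16, 13]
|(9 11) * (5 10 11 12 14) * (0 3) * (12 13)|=|(0 3)(5 10 11 9 13 12 14)|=14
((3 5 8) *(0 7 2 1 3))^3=(0 1 8 2 5 7 3)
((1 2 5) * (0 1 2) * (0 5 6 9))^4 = (0 6 5)(1 9 2)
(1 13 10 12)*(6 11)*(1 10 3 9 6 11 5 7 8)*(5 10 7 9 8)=(1 13 3 8)(5 9 6 10 12 7)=[0, 13, 2, 8, 4, 9, 10, 5, 1, 6, 12, 11, 7, 3]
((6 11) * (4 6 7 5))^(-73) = (4 11 5 6 7)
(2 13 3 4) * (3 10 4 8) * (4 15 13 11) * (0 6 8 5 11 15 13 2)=(0 6 8 3 5 11 4)(2 15)(10 13)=[6, 1, 15, 5, 0, 11, 8, 7, 3, 9, 13, 4, 12, 10, 14, 2]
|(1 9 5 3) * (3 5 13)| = 4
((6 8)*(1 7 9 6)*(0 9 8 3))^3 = ((0 9 6 3)(1 7 8))^3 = (0 3 6 9)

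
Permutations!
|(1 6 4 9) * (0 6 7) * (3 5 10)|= |(0 6 4 9 1 7)(3 5 10)|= 6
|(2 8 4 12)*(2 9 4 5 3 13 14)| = 6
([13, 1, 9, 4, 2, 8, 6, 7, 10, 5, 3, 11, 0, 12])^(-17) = (0 13 12)(2 10 9 3 5 4 8)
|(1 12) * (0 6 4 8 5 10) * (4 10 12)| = 15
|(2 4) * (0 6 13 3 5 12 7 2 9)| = 10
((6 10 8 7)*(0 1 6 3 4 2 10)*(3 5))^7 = ((0 1 6)(2 10 8 7 5 3 4))^7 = (10)(0 1 6)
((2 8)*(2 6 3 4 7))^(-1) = ((2 8 6 3 4 7))^(-1) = (2 7 4 3 6 8)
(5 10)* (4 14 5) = (4 14 5 10) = [0, 1, 2, 3, 14, 10, 6, 7, 8, 9, 4, 11, 12, 13, 5]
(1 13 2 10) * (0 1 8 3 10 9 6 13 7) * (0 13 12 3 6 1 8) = (0 8 6 12 3 10)(1 7 13 2 9) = [8, 7, 9, 10, 4, 5, 12, 13, 6, 1, 0, 11, 3, 2]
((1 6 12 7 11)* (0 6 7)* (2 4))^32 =((0 6 12)(1 7 11)(2 4))^32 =(0 12 6)(1 11 7)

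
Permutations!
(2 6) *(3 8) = (2 6)(3 8) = [0, 1, 6, 8, 4, 5, 2, 7, 3]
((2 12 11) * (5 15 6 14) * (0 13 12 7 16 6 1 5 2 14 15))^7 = (0 16 12 15 14 5 7 13 6 11 1 2)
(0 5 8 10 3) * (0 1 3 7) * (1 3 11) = (0 5 8 10 7)(1 11) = [5, 11, 2, 3, 4, 8, 6, 0, 10, 9, 7, 1]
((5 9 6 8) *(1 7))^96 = ((1 7)(5 9 6 8))^96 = (9)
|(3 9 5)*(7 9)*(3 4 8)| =|(3 7 9 5 4 8)| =6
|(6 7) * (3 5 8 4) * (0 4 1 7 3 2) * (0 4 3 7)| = 10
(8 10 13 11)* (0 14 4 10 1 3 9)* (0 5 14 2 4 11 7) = [2, 3, 4, 9, 10, 14, 6, 0, 1, 5, 13, 8, 12, 7, 11] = (0 2 4 10 13 7)(1 3 9 5 14 11 8)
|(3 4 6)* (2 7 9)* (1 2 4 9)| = 12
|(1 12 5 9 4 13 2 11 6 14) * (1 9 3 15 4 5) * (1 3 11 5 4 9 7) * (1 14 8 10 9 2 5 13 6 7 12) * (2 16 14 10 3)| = |(2 13 5 11 7 10 9 4 6 8 3 15 16 14 12)| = 15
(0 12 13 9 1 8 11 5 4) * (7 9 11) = (0 12 13 11 5 4)(1 8 7 9) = [12, 8, 2, 3, 0, 4, 6, 9, 7, 1, 10, 5, 13, 11]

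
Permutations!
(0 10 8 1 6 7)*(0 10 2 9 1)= (0 2 9 1 6 7 10 8)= [2, 6, 9, 3, 4, 5, 7, 10, 0, 1, 8]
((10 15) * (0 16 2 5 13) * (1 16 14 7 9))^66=(0 9 2)(1 5 14)(7 16 13)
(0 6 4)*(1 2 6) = (0 1 2 6 4) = [1, 2, 6, 3, 0, 5, 4]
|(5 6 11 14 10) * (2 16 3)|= |(2 16 3)(5 6 11 14 10)|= 15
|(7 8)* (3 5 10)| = 6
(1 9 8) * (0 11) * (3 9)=(0 11)(1 3 9 8)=[11, 3, 2, 9, 4, 5, 6, 7, 1, 8, 10, 0]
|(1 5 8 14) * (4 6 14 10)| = 7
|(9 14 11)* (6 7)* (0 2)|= |(0 2)(6 7)(9 14 11)|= 6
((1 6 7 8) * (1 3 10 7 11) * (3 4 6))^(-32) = ((1 3 10 7 8 4 6 11))^(-32) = (11)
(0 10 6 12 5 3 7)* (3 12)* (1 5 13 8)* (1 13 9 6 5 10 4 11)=(0 4 11 1 10 5 12 9 6 3 7)(8 13)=[4, 10, 2, 7, 11, 12, 3, 0, 13, 6, 5, 1, 9, 8]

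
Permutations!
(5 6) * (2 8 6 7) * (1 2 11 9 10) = (1 2 8 6 5 7 11 9 10) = [0, 2, 8, 3, 4, 7, 5, 11, 6, 10, 1, 9]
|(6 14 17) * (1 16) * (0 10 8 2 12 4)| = 6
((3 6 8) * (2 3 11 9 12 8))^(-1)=(2 6 3)(8 12 9 11)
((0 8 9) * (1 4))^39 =(9)(1 4)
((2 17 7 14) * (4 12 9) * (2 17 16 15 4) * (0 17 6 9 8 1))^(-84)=((0 17 7 14 6 9 2 16 15 4 12 8 1))^(-84)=(0 16 17 15 7 4 14 12 6 8 9 1 2)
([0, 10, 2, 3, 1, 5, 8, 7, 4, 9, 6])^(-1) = (1 4 8 6 10)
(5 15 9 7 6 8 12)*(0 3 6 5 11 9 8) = (0 3 6)(5 15 8 12 11 9 7) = [3, 1, 2, 6, 4, 15, 0, 5, 12, 7, 10, 9, 11, 13, 14, 8]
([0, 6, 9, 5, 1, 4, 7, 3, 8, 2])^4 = (9)(1 5 7)(3 6 4)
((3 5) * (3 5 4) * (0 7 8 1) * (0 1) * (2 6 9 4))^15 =((0 7 8)(2 6 9 4 3))^15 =(9)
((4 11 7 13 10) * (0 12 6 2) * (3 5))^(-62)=(0 6)(2 12)(4 13 11 10 7)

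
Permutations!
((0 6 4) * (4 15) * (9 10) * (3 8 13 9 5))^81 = ((0 6 15 4)(3 8 13 9 10 5))^81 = (0 6 15 4)(3 9)(5 13)(8 10)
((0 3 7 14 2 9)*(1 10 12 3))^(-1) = ((0 1 10 12 3 7 14 2 9))^(-1) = (0 9 2 14 7 3 12 10 1)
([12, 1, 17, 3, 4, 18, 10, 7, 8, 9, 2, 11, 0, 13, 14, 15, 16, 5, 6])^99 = [12, 1, 18, 3, 4, 10, 17, 7, 8, 9, 5, 11, 0, 13, 14, 15, 16, 6, 2]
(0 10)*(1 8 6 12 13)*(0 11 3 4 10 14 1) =(0 14 1 8 6 12 13)(3 4 10 11) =[14, 8, 2, 4, 10, 5, 12, 7, 6, 9, 11, 3, 13, 0, 1]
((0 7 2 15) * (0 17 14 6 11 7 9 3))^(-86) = ((0 9 3)(2 15 17 14 6 11 7))^(-86) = (0 9 3)(2 11 14 15 7 6 17)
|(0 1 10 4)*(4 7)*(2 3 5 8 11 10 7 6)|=|(0 1 7 4)(2 3 5 8 11 10 6)|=28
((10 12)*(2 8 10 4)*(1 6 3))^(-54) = ((1 6 3)(2 8 10 12 4))^(-54) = (2 8 10 12 4)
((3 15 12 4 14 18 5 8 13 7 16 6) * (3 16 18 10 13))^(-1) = ((3 15 12 4 14 10 13 7 18 5 8)(6 16))^(-1) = (3 8 5 18 7 13 10 14 4 12 15)(6 16)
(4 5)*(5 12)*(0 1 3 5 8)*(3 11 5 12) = (0 1 11 5 4 3 12 8) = [1, 11, 2, 12, 3, 4, 6, 7, 0, 9, 10, 5, 8]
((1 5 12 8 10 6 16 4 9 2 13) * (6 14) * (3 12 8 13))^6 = (1 16 13 6 12 14 3 10 2 8 9 5 4)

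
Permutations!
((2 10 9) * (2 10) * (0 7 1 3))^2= ((0 7 1 3)(9 10))^2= (10)(0 1)(3 7)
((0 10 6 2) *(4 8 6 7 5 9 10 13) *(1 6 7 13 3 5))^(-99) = ((0 3 5 9 10 13 4 8 7 1 6 2))^(-99) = (0 1 4 9)(2 7 13 5)(3 6 8 10)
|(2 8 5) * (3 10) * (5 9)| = |(2 8 9 5)(3 10)| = 4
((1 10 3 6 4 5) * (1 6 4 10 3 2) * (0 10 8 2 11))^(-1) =(0 11 10)(1 2 8 6 5 4 3)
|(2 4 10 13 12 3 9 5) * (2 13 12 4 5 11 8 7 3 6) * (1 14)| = 70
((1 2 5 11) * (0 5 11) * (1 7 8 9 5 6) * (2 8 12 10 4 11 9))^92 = (0 6 1 8 2 9 5)(4 7 10 11 12)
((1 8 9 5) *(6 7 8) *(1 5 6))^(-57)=(6 9 8 7)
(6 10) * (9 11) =(6 10)(9 11) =[0, 1, 2, 3, 4, 5, 10, 7, 8, 11, 6, 9]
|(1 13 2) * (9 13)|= |(1 9 13 2)|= 4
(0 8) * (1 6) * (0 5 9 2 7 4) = [8, 6, 7, 3, 0, 9, 1, 4, 5, 2] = (0 8 5 9 2 7 4)(1 6)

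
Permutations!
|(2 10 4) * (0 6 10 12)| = |(0 6 10 4 2 12)| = 6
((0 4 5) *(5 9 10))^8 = (0 10 4 5 9)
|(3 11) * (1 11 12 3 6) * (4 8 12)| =|(1 11 6)(3 4 8 12)| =12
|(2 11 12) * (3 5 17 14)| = 12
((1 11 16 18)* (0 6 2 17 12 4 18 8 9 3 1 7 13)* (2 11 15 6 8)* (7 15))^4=(0 1 8 7 9 13 3)(2 18 16 4 11 12 6 17 15)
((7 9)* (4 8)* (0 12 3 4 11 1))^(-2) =((0 12 3 4 8 11 1)(7 9))^(-2) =(0 11 4 12 1 8 3)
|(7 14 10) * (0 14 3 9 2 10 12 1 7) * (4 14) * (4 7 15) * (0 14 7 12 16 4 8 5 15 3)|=33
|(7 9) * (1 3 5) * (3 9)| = 5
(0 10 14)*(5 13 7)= (0 10 14)(5 13 7)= [10, 1, 2, 3, 4, 13, 6, 5, 8, 9, 14, 11, 12, 7, 0]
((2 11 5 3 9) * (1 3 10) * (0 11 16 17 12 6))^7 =(0 2 5 17 1 6 9 11 16 10 12 3)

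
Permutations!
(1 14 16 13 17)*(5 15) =(1 14 16 13 17)(5 15) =[0, 14, 2, 3, 4, 15, 6, 7, 8, 9, 10, 11, 12, 17, 16, 5, 13, 1]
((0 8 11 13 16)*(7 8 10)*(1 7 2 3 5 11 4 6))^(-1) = ((0 10 2 3 5 11 13 16)(1 7 8 4 6))^(-1) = (0 16 13 11 5 3 2 10)(1 6 4 8 7)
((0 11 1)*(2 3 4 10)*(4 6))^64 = (0 11 1)(2 10 4 6 3)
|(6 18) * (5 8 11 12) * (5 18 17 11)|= |(5 8)(6 17 11 12 18)|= 10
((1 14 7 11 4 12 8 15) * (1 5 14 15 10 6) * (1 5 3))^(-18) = (15)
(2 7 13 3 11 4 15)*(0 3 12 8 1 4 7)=(0 3 11 7 13 12 8 1 4 15 2)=[3, 4, 0, 11, 15, 5, 6, 13, 1, 9, 10, 7, 8, 12, 14, 2]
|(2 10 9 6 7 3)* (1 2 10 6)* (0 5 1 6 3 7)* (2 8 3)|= |(0 5 1 8 3 10 9 6)|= 8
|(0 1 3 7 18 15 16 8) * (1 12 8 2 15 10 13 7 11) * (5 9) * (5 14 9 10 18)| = 12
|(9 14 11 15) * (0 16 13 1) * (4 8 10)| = |(0 16 13 1)(4 8 10)(9 14 11 15)| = 12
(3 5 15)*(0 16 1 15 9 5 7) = (0 16 1 15 3 7)(5 9) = [16, 15, 2, 7, 4, 9, 6, 0, 8, 5, 10, 11, 12, 13, 14, 3, 1]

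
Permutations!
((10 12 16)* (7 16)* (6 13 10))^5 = (6 16 7 12 10 13)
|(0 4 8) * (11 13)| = |(0 4 8)(11 13)| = 6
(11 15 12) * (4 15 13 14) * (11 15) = (4 11 13 14)(12 15) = [0, 1, 2, 3, 11, 5, 6, 7, 8, 9, 10, 13, 15, 14, 4, 12]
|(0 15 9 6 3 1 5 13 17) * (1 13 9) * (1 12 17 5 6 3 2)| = |(0 15 12 17)(1 6 2)(3 13 5 9)| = 12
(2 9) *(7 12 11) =(2 9)(7 12 11) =[0, 1, 9, 3, 4, 5, 6, 12, 8, 2, 10, 7, 11]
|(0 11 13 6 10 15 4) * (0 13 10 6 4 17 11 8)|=4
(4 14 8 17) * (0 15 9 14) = (0 15 9 14 8 17 4) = [15, 1, 2, 3, 0, 5, 6, 7, 17, 14, 10, 11, 12, 13, 8, 9, 16, 4]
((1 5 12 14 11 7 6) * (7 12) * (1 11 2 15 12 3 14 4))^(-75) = ((1 5 7 6 11 3 14 2 15 12 4))^(-75) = (1 7 11 14 15 4 5 6 3 2 12)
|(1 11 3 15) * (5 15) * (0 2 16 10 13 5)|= |(0 2 16 10 13 5 15 1 11 3)|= 10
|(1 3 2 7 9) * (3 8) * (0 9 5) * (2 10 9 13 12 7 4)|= 10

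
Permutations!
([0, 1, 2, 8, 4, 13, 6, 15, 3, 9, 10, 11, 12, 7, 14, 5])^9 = [0, 1, 2, 8, 4, 13, 6, 15, 3, 9, 10, 11, 12, 7, 14, 5]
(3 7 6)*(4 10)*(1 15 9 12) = [0, 15, 2, 7, 10, 5, 3, 6, 8, 12, 4, 11, 1, 13, 14, 9] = (1 15 9 12)(3 7 6)(4 10)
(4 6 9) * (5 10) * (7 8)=[0, 1, 2, 3, 6, 10, 9, 8, 7, 4, 5]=(4 6 9)(5 10)(7 8)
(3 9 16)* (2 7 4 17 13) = (2 7 4 17 13)(3 9 16) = [0, 1, 7, 9, 17, 5, 6, 4, 8, 16, 10, 11, 12, 2, 14, 15, 3, 13]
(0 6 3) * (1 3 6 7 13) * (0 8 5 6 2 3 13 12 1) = (0 7 12 1 13)(2 3 8 5 6) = [7, 13, 3, 8, 4, 6, 2, 12, 5, 9, 10, 11, 1, 0]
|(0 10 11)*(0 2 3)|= 5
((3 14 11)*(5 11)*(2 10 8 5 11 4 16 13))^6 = ((2 10 8 5 4 16 13)(3 14 11))^6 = (2 13 16 4 5 8 10)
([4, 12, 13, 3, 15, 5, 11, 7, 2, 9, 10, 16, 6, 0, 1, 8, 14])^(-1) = [13, 14, 8, 3, 0, 5, 12, 7, 15, 9, 10, 6, 1, 2, 16, 4, 11]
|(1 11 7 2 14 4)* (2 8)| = |(1 11 7 8 2 14 4)| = 7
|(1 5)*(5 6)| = |(1 6 5)| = 3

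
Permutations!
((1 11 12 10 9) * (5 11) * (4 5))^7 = ((1 4 5 11 12 10 9))^7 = (12)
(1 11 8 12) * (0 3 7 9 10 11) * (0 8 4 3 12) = (0 12 1 8)(3 7 9 10 11 4) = [12, 8, 2, 7, 3, 5, 6, 9, 0, 10, 11, 4, 1]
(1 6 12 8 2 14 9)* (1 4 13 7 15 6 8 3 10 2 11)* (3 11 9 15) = (1 8 9 4 13 7 3 10 2 14 15 6 12 11) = [0, 8, 14, 10, 13, 5, 12, 3, 9, 4, 2, 1, 11, 7, 15, 6]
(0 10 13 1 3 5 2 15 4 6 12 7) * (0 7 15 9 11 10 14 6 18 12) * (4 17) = (0 14 6)(1 3 5 2 9 11 10 13)(4 18 12 15 17) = [14, 3, 9, 5, 18, 2, 0, 7, 8, 11, 13, 10, 15, 1, 6, 17, 16, 4, 12]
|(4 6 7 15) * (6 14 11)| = 6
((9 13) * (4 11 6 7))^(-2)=(13)(4 6)(7 11)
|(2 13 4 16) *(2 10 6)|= |(2 13 4 16 10 6)|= 6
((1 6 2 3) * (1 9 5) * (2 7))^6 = (1 5 9 3 2 7 6)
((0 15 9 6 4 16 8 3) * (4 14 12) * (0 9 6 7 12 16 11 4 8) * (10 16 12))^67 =(0 15 6 14 12 8 3 9 7 10 16)(4 11)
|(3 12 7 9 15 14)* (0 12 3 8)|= 7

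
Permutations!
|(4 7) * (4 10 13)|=4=|(4 7 10 13)|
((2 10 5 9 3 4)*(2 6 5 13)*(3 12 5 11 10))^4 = ((2 3 4 6 11 10 13)(5 9 12))^4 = (2 11 3 10 4 13 6)(5 9 12)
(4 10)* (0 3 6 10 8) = (0 3 6 10 4 8) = [3, 1, 2, 6, 8, 5, 10, 7, 0, 9, 4]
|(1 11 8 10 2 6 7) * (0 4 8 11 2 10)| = |(11)(0 4 8)(1 2 6 7)| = 12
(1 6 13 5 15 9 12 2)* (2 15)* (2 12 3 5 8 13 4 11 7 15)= (1 6 4 11 7 15 9 3 5 12 2)(8 13)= [0, 6, 1, 5, 11, 12, 4, 15, 13, 3, 10, 7, 2, 8, 14, 9]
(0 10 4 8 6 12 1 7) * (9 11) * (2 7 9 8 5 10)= (0 2 7)(1 9 11 8 6 12)(4 5 10)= [2, 9, 7, 3, 5, 10, 12, 0, 6, 11, 4, 8, 1]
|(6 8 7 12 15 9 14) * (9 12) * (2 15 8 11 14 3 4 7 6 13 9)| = |(2 15 12 8 6 11 14 13 9 3 4 7)| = 12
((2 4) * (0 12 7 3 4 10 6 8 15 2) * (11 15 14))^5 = (2 11 8 10 15 14 6)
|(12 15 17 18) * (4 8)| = 4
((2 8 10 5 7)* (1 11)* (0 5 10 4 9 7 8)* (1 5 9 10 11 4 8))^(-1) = (0 2 7 9)(1 5 11 10 4)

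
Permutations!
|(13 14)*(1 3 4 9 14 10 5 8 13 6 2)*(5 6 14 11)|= |(14)(1 3 4 9 11 5 8 13 10 6 2)|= 11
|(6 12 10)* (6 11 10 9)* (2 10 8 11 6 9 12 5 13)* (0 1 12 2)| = 8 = |(0 1 12 2 10 6 5 13)(8 11)|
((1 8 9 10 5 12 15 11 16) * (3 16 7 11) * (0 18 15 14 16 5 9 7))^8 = (0 1 5)(3 11 16)(7 14 15)(8 12 18)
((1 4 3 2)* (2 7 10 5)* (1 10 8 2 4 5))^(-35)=((1 5 4 3 7 8 2 10))^(-35)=(1 8 4 10 7 5 2 3)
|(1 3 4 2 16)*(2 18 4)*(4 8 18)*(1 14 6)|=|(1 3 2 16 14 6)(8 18)|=6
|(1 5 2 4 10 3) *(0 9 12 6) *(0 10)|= 10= |(0 9 12 6 10 3 1 5 2 4)|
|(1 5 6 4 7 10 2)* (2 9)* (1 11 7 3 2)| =10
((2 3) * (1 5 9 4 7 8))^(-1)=(1 8 7 4 9 5)(2 3)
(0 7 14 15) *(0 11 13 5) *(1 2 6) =(0 7 14 15 11 13 5)(1 2 6) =[7, 2, 6, 3, 4, 0, 1, 14, 8, 9, 10, 13, 12, 5, 15, 11]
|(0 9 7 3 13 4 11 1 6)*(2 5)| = |(0 9 7 3 13 4 11 1 6)(2 5)| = 18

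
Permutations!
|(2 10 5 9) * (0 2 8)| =6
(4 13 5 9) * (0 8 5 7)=(0 8 5 9 4 13 7)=[8, 1, 2, 3, 13, 9, 6, 0, 5, 4, 10, 11, 12, 7]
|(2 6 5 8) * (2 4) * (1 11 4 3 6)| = |(1 11 4 2)(3 6 5 8)| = 4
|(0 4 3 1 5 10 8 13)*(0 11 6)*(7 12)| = 10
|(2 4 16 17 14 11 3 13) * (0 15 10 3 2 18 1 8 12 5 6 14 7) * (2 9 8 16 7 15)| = |(0 2 4 7)(1 16 17 15 10 3 13 18)(5 6 14 11 9 8 12)| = 56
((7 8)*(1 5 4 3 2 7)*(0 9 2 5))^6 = (9)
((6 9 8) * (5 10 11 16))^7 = (5 16 11 10)(6 9 8) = ((5 10 11 16)(6 9 8))^7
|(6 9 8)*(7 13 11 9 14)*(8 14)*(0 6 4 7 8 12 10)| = |(0 6 12 10)(4 7 13 11 9 14 8)| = 28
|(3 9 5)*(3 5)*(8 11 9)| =|(3 8 11 9)| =4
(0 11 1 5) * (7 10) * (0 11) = (1 5 11)(7 10) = [0, 5, 2, 3, 4, 11, 6, 10, 8, 9, 7, 1]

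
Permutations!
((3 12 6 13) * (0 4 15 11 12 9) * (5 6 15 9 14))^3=((0 4 9)(3 14 5 6 13)(11 12 15))^3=(15)(3 6 14 13 5)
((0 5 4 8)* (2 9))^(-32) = (9) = ((0 5 4 8)(2 9))^(-32)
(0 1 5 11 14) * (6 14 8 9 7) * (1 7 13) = (0 7 6 14)(1 5 11 8 9 13) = [7, 5, 2, 3, 4, 11, 14, 6, 9, 13, 10, 8, 12, 1, 0]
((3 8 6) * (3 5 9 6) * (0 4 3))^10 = (0 3)(4 8)(5 9 6)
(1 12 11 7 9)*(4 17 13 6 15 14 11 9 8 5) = (1 12 9)(4 17 13 6 15 14 11 7 8 5) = [0, 12, 2, 3, 17, 4, 15, 8, 5, 1, 10, 7, 9, 6, 11, 14, 16, 13]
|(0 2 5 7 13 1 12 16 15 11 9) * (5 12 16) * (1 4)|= |(0 2 12 5 7 13 4 1 16 15 11 9)|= 12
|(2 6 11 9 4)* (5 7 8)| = |(2 6 11 9 4)(5 7 8)| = 15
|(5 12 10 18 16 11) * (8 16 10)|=10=|(5 12 8 16 11)(10 18)|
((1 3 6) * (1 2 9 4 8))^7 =((1 3 6 2 9 4 8))^7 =(9)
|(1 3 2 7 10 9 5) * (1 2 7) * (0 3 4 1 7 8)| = 30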